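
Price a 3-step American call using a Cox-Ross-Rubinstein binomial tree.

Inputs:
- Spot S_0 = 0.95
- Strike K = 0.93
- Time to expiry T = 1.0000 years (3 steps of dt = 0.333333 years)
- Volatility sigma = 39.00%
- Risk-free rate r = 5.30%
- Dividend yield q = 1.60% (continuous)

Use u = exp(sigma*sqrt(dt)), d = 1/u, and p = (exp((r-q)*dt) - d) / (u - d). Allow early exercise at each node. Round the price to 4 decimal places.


Answer: Price = V(0,0) = 0.1798

Derivation:
dt = T/N = 0.333333
u = exp(sigma*sqrt(dt)) = 1.252531; d = 1/u = 0.798383
p = (exp((r-q)*dt) - d) / (u - d) = 0.471270
Discount per step: exp(-r*dt) = 0.982488
Stock lattice S(k, i) with i counting down-moves:
  k=0: S(0,0) = 0.9500
  k=1: S(1,0) = 1.1899; S(1,1) = 0.7585
  k=2: S(2,0) = 1.4904; S(2,1) = 0.9500; S(2,2) = 0.6055
  k=3: S(3,0) = 1.8668; S(3,1) = 1.1899; S(3,2) = 0.7585; S(3,3) = 0.4835
Terminal payoffs V(N, i) = max(S_T - K, 0):
  V(3,0) = 0.936764; V(3,1) = 0.259905; V(3,2) = 0.000000; V(3,3) = 0.000000
Backward induction: V(k, i) = exp(-r*dt) * [p * V(k+1, i) + (1-p) * V(k+1, i+1)]; then take max(V_cont, immediate exercise) for American.
  V(2,0) = exp(-r*dt) * [p*0.936764 + (1-p)*0.259905] = 0.568751; exercise = 0.560393; V(2,0) = max -> 0.568751
  V(2,1) = exp(-r*dt) * [p*0.259905 + (1-p)*0.000000] = 0.120340; exercise = 0.020000; V(2,1) = max -> 0.120340
  V(2,2) = exp(-r*dt) * [p*0.000000 + (1-p)*0.000000] = 0.000000; exercise = 0.000000; V(2,2) = max -> 0.000000
  V(1,0) = exp(-r*dt) * [p*0.568751 + (1-p)*0.120340] = 0.325855; exercise = 0.259905; V(1,0) = max -> 0.325855
  V(1,1) = exp(-r*dt) * [p*0.120340 + (1-p)*0.000000] = 0.055720; exercise = 0.000000; V(1,1) = max -> 0.055720
  V(0,0) = exp(-r*dt) * [p*0.325855 + (1-p)*0.055720] = 0.179821; exercise = 0.020000; V(0,0) = max -> 0.179821


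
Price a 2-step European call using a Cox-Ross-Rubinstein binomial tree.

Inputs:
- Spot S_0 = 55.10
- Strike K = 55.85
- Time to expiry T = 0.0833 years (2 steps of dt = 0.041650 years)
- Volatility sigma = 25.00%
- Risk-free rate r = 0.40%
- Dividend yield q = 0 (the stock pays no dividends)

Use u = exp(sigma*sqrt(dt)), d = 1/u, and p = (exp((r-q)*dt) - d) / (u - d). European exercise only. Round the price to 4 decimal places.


Answer: Price = V(0,0) = 1.2351

Derivation:
dt = T/N = 0.041650
u = exp(sigma*sqrt(dt)) = 1.052345; d = 1/u = 0.950259
p = (exp((r-q)*dt) - d) / (u - d) = 0.488880
Discount per step: exp(-r*dt) = 0.999833
Stock lattice S(k, i) with i counting down-moves:
  k=0: S(0,0) = 55.1000
  k=1: S(1,0) = 57.9842; S(1,1) = 52.3593
  k=2: S(2,0) = 61.0194; S(2,1) = 55.1000; S(2,2) = 49.7549
Terminal payoffs V(N, i) = max(S_T - K, 0):
  V(2,0) = 5.169371; V(2,1) = 0.000000; V(2,2) = 0.000000
Backward induction: V(k, i) = exp(-r*dt) * [p * V(k+1, i) + (1-p) * V(k+1, i+1)].
  V(1,0) = exp(-r*dt) * [p*5.169371 + (1-p)*0.000000] = 2.526779
  V(1,1) = exp(-r*dt) * [p*0.000000 + (1-p)*0.000000] = 0.000000
  V(0,0) = exp(-r*dt) * [p*2.526779 + (1-p)*0.000000] = 1.235085


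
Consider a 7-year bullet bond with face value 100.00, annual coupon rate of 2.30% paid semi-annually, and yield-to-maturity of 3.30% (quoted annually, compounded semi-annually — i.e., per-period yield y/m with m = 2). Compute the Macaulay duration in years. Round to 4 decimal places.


Answer: Macaulay duration = 6.4853 years

Derivation:
Coupon per period c = face * coupon_rate / m = 1.150000
Periods per year m = 2; per-period yield y/m = 0.016500
Number of cashflows N = 14
Cashflows (t years, CF_t, discount factor 1/(1+y/m)^(m*t), PV):
  t = 0.5000: CF_t = 1.150000, DF = 0.983768, PV = 1.131333
  t = 1.0000: CF_t = 1.150000, DF = 0.967799, PV = 1.112969
  t = 1.5000: CF_t = 1.150000, DF = 0.952090, PV = 1.094903
  t = 2.0000: CF_t = 1.150000, DF = 0.936635, PV = 1.077130
  t = 2.5000: CF_t = 1.150000, DF = 0.921432, PV = 1.059646
  t = 3.0000: CF_t = 1.150000, DF = 0.906475, PV = 1.042446
  t = 3.5000: CF_t = 1.150000, DF = 0.891761, PV = 1.025525
  t = 4.0000: CF_t = 1.150000, DF = 0.877285, PV = 1.008878
  t = 4.5000: CF_t = 1.150000, DF = 0.863045, PV = 0.992502
  t = 5.0000: CF_t = 1.150000, DF = 0.849036, PV = 0.976392
  t = 5.5000: CF_t = 1.150000, DF = 0.835254, PV = 0.960543
  t = 6.0000: CF_t = 1.150000, DF = 0.821696, PV = 0.944951
  t = 6.5000: CF_t = 1.150000, DF = 0.808359, PV = 0.929612
  t = 7.0000: CF_t = 101.150000, DF = 0.795237, PV = 80.438234
Price P = sum_t PV_t = 93.795064
Macaulay numerator sum_t t * PV_t:
  t * PV_t at t = 0.5000: 0.565667
  t * PV_t at t = 1.0000: 1.112969
  t * PV_t at t = 1.5000: 1.642355
  t * PV_t at t = 2.0000: 2.154261
  t * PV_t at t = 2.5000: 2.649116
  t * PV_t at t = 3.0000: 3.127338
  t * PV_t at t = 3.5000: 3.589337
  t * PV_t at t = 4.0000: 4.035513
  t * PV_t at t = 4.5000: 4.466259
  t * PV_t at t = 5.0000: 4.881958
  t * PV_t at t = 5.5000: 5.282984
  t * PV_t at t = 6.0000: 5.669705
  t * PV_t at t = 6.5000: 6.042480
  t * PV_t at t = 7.0000: 563.067636
Macaulay duration D = (sum_t t * PV_t) / P = 608.287577 / 93.795064 = 6.485283


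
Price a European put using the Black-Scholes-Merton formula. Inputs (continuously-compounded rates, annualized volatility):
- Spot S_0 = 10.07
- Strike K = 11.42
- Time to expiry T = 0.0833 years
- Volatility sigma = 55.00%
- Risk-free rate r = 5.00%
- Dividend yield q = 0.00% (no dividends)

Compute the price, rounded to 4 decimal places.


Answer: Price = 1.5188

Derivation:
d1 = (ln(S/K) + (r - q + 0.5*sigma^2) * T) / (sigma * sqrt(T)) = -0.68691993
d2 = d1 - sigma * sqrt(T) = -0.84565950
exp(-rT) = 0.99584366; exp(-qT) = 1.00000000
P = K * exp(-rT) * N(-d2) - S_0 * exp(-qT) * N(-d1)
N(-d1) = 0.75393341; N(-d2) = 0.80112864
P = 11.4200 * 0.99584366 * 0.80112864 - 10.0700 * 1.00000000 * 0.75393341 = 1.5188


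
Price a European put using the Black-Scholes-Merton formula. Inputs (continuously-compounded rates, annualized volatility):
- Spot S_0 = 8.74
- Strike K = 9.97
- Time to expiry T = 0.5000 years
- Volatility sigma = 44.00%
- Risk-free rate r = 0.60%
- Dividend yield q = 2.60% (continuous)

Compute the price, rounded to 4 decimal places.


d1 = (ln(S/K) + (r - q + 0.5*sigma^2) * T) / (sigma * sqrt(T)) = -0.29978240
d2 = d1 - sigma * sqrt(T) = -0.61090939
exp(-rT) = 0.99700450; exp(-qT) = 0.98708414
P = K * exp(-rT) * N(-d2) - S_0 * exp(-qT) * N(-d1)
N(-d1) = 0.61782843; N(-d2) = 0.72937021
P = 9.9700 * 0.99700450 * 0.72937021 - 8.7400 * 0.98708414 * 0.61782843 = 1.9200

Answer: Price = 1.9200


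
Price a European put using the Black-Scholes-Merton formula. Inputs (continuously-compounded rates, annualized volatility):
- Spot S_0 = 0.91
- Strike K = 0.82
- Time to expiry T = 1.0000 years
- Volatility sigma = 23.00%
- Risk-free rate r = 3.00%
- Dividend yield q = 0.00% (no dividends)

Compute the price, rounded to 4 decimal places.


d1 = (ln(S/K) + (r - q + 0.5*sigma^2) * T) / (sigma * sqrt(T)) = 0.69821852
d2 = d1 - sigma * sqrt(T) = 0.46821852
exp(-rT) = 0.97044553; exp(-qT) = 1.00000000
P = K * exp(-rT) * N(-d2) - S_0 * exp(-qT) * N(-d1)
N(-d1) = 0.24252027; N(-d2) = 0.31981417
P = 0.8200 * 0.97044553 * 0.31981417 - 0.9100 * 1.00000000 * 0.24252027 = 0.0338

Answer: Price = 0.0338


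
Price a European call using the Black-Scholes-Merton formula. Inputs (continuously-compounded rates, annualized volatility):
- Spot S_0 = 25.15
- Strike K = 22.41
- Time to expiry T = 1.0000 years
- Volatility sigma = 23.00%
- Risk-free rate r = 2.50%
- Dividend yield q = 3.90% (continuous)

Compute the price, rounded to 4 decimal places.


Answer: Price = 3.4738

Derivation:
d1 = (ln(S/K) + (r - q + 0.5*sigma^2) * T) / (sigma * sqrt(T)) = 0.55565482
d2 = d1 - sigma * sqrt(T) = 0.32565482
exp(-rT) = 0.97530991; exp(-qT) = 0.96175071
C = S_0 * exp(-qT) * N(d1) - K * exp(-rT) * N(d2)
N(d1) = 0.71077658; N(d2) = 0.62765723
C = 25.1500 * 0.96175071 * 0.71077658 - 22.4100 * 0.97530991 * 0.62765723 = 3.4738


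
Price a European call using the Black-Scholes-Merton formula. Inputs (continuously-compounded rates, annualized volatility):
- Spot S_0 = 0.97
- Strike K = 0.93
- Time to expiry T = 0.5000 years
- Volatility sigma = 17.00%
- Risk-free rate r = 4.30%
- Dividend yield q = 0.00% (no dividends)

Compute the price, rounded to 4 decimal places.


d1 = (ln(S/K) + (r - q + 0.5*sigma^2) * T) / (sigma * sqrt(T)) = 0.58928187
d2 = d1 - sigma * sqrt(T) = 0.46907372
exp(-rT) = 0.97872948; exp(-qT) = 1.00000000
C = S_0 * exp(-qT) * N(d1) - K * exp(-rT) * N(d2)
N(d1) = 0.72216390; N(d2) = 0.68049153
C = 0.9700 * 1.00000000 * 0.72216390 - 0.9300 * 0.97872948 * 0.68049153 = 0.0811

Answer: Price = 0.0811


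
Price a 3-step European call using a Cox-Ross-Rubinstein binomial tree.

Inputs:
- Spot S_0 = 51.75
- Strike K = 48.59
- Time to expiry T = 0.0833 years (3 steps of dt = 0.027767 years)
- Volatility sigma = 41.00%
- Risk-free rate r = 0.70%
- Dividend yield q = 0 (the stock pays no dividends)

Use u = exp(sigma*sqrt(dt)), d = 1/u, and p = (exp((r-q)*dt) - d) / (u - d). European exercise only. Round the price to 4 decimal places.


Answer: Price = V(0,0) = 4.1689

Derivation:
dt = T/N = 0.027767
u = exp(sigma*sqrt(dt)) = 1.070708; d = 1/u = 0.933962
p = (exp((r-q)*dt) - d) / (u - d) = 0.484348
Discount per step: exp(-r*dt) = 0.999806
Stock lattice S(k, i) with i counting down-moves:
  k=0: S(0,0) = 51.7500
  k=1: S(1,0) = 55.4091; S(1,1) = 48.3325
  k=2: S(2,0) = 59.3270; S(2,1) = 51.7500; S(2,2) = 45.1407
  k=3: S(3,0) = 63.5218; S(3,1) = 55.4091; S(3,2) = 48.3325; S(3,3) = 42.1597
Terminal payoffs V(N, i) = max(S_T - K, 0):
  V(3,0) = 14.931817; V(3,1) = 6.819114; V(3,2) = 0.000000; V(3,3) = 0.000000
Backward induction: V(k, i) = exp(-r*dt) * [p * V(k+1, i) + (1-p) * V(k+1, i+1)].
  V(2,0) = exp(-r*dt) * [p*14.931817 + (1-p)*6.819114] = 10.746399
  V(2,1) = exp(-r*dt) * [p*6.819114 + (1-p)*0.000000] = 3.302184
  V(2,2) = exp(-r*dt) * [p*0.000000 + (1-p)*0.000000] = 0.000000
  V(1,0) = exp(-r*dt) * [p*10.746399 + (1-p)*3.302184] = 6.906434
  V(1,1) = exp(-r*dt) * [p*3.302184 + (1-p)*0.000000] = 1.599096
  V(0,0) = exp(-r*dt) * [p*6.906434 + (1-p)*1.599096] = 4.168885


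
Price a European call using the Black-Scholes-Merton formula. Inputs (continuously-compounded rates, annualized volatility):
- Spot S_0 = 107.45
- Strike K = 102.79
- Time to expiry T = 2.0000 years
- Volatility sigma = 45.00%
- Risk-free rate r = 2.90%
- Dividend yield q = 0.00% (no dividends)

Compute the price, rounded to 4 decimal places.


Answer: Price = 31.0658

Derivation:
d1 = (ln(S/K) + (r - q + 0.5*sigma^2) * T) / (sigma * sqrt(T)) = 0.47900600
d2 = d1 - sigma * sqrt(T) = -0.15739010
exp(-rT) = 0.94364995; exp(-qT) = 1.00000000
C = S_0 * exp(-qT) * N(d1) - K * exp(-rT) * N(d2)
N(d1) = 0.68403282; N(d2) = 0.43746871
C = 107.4500 * 1.00000000 * 0.68403282 - 102.7900 * 0.94364995 * 0.43746871 = 31.0658


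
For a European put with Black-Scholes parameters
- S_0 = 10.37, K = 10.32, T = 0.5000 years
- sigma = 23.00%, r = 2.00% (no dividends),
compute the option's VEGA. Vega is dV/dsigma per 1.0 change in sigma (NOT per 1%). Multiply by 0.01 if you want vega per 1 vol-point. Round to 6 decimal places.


d1 = 0.1725233692; d2 = 0.0098888096
phi(d1) = 0.3930491192; exp(-qT) = 1.0000000000; exp(-rT) = 0.9900498337
Vega = S * exp(-qT) * phi(d1) * sqrt(T) = 10.3700 * 1.0000000000 * 0.3930491192 * 0.7071067812 = 2.882110

Answer: Vega = 2.882110


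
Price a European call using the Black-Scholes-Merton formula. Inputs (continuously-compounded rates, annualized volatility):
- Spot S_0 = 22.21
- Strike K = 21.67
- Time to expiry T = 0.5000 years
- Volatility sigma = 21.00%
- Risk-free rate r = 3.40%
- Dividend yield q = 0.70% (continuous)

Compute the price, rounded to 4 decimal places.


d1 = (ln(S/K) + (r - q + 0.5*sigma^2) * T) / (sigma * sqrt(T)) = 0.33091804
d2 = d1 - sigma * sqrt(T) = 0.18242562
exp(-rT) = 0.98314368; exp(-qT) = 0.99650612
C = S_0 * exp(-qT) * N(d1) - K * exp(-rT) * N(d2)
N(d1) = 0.62964680; N(d2) = 0.57237564
C = 22.2100 * 0.99650612 * 0.62964680 - 21.6700 * 0.98314368 * 0.57237564 = 1.7413

Answer: Price = 1.7413


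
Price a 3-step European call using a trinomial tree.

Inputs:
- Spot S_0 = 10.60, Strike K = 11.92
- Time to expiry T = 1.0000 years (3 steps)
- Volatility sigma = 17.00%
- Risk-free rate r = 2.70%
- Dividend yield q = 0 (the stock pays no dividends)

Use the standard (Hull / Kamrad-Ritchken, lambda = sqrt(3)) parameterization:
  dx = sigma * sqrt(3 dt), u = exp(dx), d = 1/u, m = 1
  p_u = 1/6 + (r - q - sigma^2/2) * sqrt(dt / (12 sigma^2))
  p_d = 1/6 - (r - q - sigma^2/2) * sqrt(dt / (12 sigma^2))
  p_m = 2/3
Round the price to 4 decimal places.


dt = T/N = 0.333333; dx = sigma*sqrt(3*dt) = 0.170000
u = exp(dx) = 1.185305; d = 1/u = 0.843665
p_u = 0.178971, p_m = 0.666667, p_d = 0.154363
Discount per step: exp(-r*dt) = 0.991040
Stock lattice S(k, j) with j the centered position index:
  k=0: S(0,+0) = 10.6000
  k=1: S(1,-1) = 8.9428; S(1,+0) = 10.6000; S(1,+1) = 12.5642
  k=2: S(2,-2) = 7.5448; S(2,-1) = 8.9428; S(2,+0) = 10.6000; S(2,+1) = 12.5642; S(2,+2) = 14.8924
  k=3: S(3,-3) = 6.3653; S(3,-2) = 7.5448; S(3,-1) = 8.9428; S(3,+0) = 10.6000; S(3,+1) = 12.5642; S(3,+2) = 14.8924; S(3,+3) = 17.6521
Terminal payoffs V(N, j) = max(S_T - K, 0):
  V(3,-3) = 0.000000; V(3,-2) = 0.000000; V(3,-1) = 0.000000; V(3,+0) = 0.000000; V(3,+1) = 0.644231; V(3,+2) = 2.972444; V(3,+3) = 5.732087
Backward induction: V(k, j) = exp(-r*dt) * [p_u * V(k+1, j+1) + p_m * V(k+1, j) + p_d * V(k+1, j-1)]
  V(2,-2) = exp(-r*dt) * [p_u*0.000000 + p_m*0.000000 + p_d*0.000000] = 0.000000
  V(2,-1) = exp(-r*dt) * [p_u*0.000000 + p_m*0.000000 + p_d*0.000000] = 0.000000
  V(2,+0) = exp(-r*dt) * [p_u*0.644231 + p_m*0.000000 + p_d*0.000000] = 0.114265
  V(2,+1) = exp(-r*dt) * [p_u*2.972444 + p_m*0.644231 + p_d*0.000000] = 0.952853
  V(2,+2) = exp(-r*dt) * [p_u*5.732087 + p_m*2.972444 + p_d*0.644231] = 3.079113
  V(1,-1) = exp(-r*dt) * [p_u*0.114265 + p_m*0.000000 + p_d*0.000000] = 0.020267
  V(1,+0) = exp(-r*dt) * [p_u*0.952853 + p_m*0.114265 + p_d*0.000000] = 0.244499
  V(1,+1) = exp(-r*dt) * [p_u*3.079113 + p_m*0.952853 + p_d*0.114265] = 1.193158
  V(0,+0) = exp(-r*dt) * [p_u*1.193158 + p_m*0.244499 + p_d*0.020267] = 0.376266

Answer: Price = V(0,0) = 0.3763


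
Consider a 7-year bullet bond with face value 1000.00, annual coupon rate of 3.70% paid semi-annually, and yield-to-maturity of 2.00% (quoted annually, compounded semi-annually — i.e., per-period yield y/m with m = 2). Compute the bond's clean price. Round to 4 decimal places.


Coupon per period c = face * coupon_rate / m = 18.500000
Periods per year m = 2; per-period yield y/m = 0.010000
Number of cashflows N = 14
Cashflows (t years, CF_t, discount factor 1/(1+y/m)^(m*t), PV):
  t = 0.5000: CF_t = 18.500000, DF = 0.990099, PV = 18.316832
  t = 1.0000: CF_t = 18.500000, DF = 0.980296, PV = 18.135477
  t = 1.5000: CF_t = 18.500000, DF = 0.970590, PV = 17.955918
  t = 2.0000: CF_t = 18.500000, DF = 0.960980, PV = 17.778136
  t = 2.5000: CF_t = 18.500000, DF = 0.951466, PV = 17.602115
  t = 3.0000: CF_t = 18.500000, DF = 0.942045, PV = 17.427837
  t = 3.5000: CF_t = 18.500000, DF = 0.932718, PV = 17.255284
  t = 4.0000: CF_t = 18.500000, DF = 0.923483, PV = 17.084440
  t = 4.5000: CF_t = 18.500000, DF = 0.914340, PV = 16.915287
  t = 5.0000: CF_t = 18.500000, DF = 0.905287, PV = 16.747809
  t = 5.5000: CF_t = 18.500000, DF = 0.896324, PV = 16.581989
  t = 6.0000: CF_t = 18.500000, DF = 0.887449, PV = 16.417811
  t = 6.5000: CF_t = 18.500000, DF = 0.878663, PV = 16.255258
  t = 7.0000: CF_t = 1018.500000, DF = 0.869963, PV = 886.057285
Price P = sum_t PV_t = 1110.531476

Answer: Price = 1110.5315


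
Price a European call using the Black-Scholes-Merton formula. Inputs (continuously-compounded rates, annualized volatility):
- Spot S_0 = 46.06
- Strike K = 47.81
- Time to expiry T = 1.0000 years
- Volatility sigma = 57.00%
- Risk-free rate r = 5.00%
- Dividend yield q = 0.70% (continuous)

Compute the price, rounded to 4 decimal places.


Answer: Price = 10.3632

Derivation:
d1 = (ln(S/K) + (r - q + 0.5*sigma^2) * T) / (sigma * sqrt(T)) = 0.29501767
d2 = d1 - sigma * sqrt(T) = -0.27498233
exp(-rT) = 0.95122942; exp(-qT) = 0.99302444
C = S_0 * exp(-qT) * N(d1) - K * exp(-rT) * N(d2)
N(d1) = 0.61600981; N(d2) = 0.39166491
C = 46.0600 * 0.99302444 * 0.61600981 - 47.8100 * 0.95122942 * 0.39166491 = 10.3632


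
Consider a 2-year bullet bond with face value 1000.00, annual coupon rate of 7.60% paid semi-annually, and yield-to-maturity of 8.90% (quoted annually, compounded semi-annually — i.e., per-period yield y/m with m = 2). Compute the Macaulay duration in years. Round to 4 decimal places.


Answer: Macaulay duration = 1.8914 years

Derivation:
Coupon per period c = face * coupon_rate / m = 38.000000
Periods per year m = 2; per-period yield y/m = 0.044500
Number of cashflows N = 4
Cashflows (t years, CF_t, discount factor 1/(1+y/m)^(m*t), PV):
  t = 0.5000: CF_t = 38.000000, DF = 0.957396, PV = 36.381044
  t = 1.0000: CF_t = 38.000000, DF = 0.916607, PV = 34.831061
  t = 1.5000: CF_t = 38.000000, DF = 0.877556, PV = 33.347115
  t = 2.0000: CF_t = 1038.000000, DF = 0.840168, PV = 872.094558
Price P = sum_t PV_t = 976.653777
Macaulay numerator sum_t t * PV_t:
  t * PV_t at t = 0.5000: 18.190522
  t * PV_t at t = 1.0000: 34.831061
  t * PV_t at t = 1.5000: 50.020672
  t * PV_t at t = 2.0000: 1744.189115
Macaulay duration D = (sum_t t * PV_t) / P = 1847.231370 / 976.653777 = 1.891388


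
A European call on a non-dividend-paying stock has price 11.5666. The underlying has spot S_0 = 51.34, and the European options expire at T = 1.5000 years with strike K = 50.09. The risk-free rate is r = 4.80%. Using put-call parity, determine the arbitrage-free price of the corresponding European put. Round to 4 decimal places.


Put-call parity: C - P = S_0 * exp(-qT) - K * exp(-rT).
S_0 * exp(-qT) = 51.3400 * 1.00000000 = 51.34000000
K * exp(-rT) = 50.0900 * 0.93053090 = 46.61029257
P = C - S*exp(-qT) + K*exp(-rT)
P = 11.5666 - 51.34000000 + 46.61029257 = 6.8369

Answer: Put price = 6.8369


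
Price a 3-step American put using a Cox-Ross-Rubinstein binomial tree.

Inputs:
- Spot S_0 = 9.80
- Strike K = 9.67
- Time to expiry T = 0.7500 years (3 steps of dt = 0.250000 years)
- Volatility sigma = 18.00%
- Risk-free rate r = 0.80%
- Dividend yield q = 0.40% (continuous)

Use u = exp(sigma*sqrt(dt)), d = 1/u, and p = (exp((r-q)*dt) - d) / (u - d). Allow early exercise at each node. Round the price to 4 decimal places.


dt = T/N = 0.250000
u = exp(sigma*sqrt(dt)) = 1.094174; d = 1/u = 0.913931
p = (exp((r-q)*dt) - d) / (u - d) = 0.483066
Discount per step: exp(-r*dt) = 0.998002
Stock lattice S(k, i) with i counting down-moves:
  k=0: S(0,0) = 9.8000
  k=1: S(1,0) = 10.7229; S(1,1) = 8.9565
  k=2: S(2,0) = 11.7327; S(2,1) = 9.8000; S(2,2) = 8.1856
  k=3: S(3,0) = 12.8377; S(3,1) = 10.7229; S(3,2) = 8.9565; S(3,3) = 7.4811
Terminal payoffs V(N, i) = max(K - S_T, 0):
  V(3,0) = 0.000000; V(3,1) = 0.000000; V(3,2) = 0.713474; V(3,3) = 2.188881
Backward induction: V(k, i) = exp(-r*dt) * [p * V(k+1, i) + (1-p) * V(k+1, i+1)]; then take max(V_cont, immediate exercise) for American.
  V(2,0) = exp(-r*dt) * [p*0.000000 + (1-p)*0.000000] = 0.000000; exercise = 0.000000; V(2,0) = max -> 0.000000
  V(2,1) = exp(-r*dt) * [p*0.000000 + (1-p)*0.713474] = 0.368082; exercise = 0.000000; V(2,1) = max -> 0.368082
  V(2,2) = exp(-r*dt) * [p*0.713474 + (1-p)*2.188881] = 1.473213; exercise = 1.484352; V(2,2) = max -> 1.484352
  V(1,0) = exp(-r*dt) * [p*0.000000 + (1-p)*0.368082] = 0.189894; exercise = 0.000000; V(1,0) = max -> 0.189894
  V(1,1) = exp(-r*dt) * [p*0.368082 + (1-p)*1.484352] = 0.943232; exercise = 0.713474; V(1,1) = max -> 0.943232
  V(0,0) = exp(-r*dt) * [p*0.189894 + (1-p)*0.943232] = 0.578162; exercise = 0.000000; V(0,0) = max -> 0.578162

Answer: Price = V(0,0) = 0.5782


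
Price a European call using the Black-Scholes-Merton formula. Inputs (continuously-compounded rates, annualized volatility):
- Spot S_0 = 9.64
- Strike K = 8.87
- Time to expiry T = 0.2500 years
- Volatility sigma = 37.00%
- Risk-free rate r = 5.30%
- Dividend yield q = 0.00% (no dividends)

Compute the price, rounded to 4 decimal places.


Answer: Price = 1.2110

Derivation:
d1 = (ln(S/K) + (r - q + 0.5*sigma^2) * T) / (sigma * sqrt(T)) = 0.61410169
d2 = d1 - sigma * sqrt(T) = 0.42910169
exp(-rT) = 0.98683739; exp(-qT) = 1.00000000
C = S_0 * exp(-qT) * N(d1) - K * exp(-rT) * N(d2)
N(d1) = 0.73042593; N(d2) = 0.66607539
C = 9.6400 * 1.00000000 * 0.73042593 - 8.8700 * 0.98683739 * 0.66607539 = 1.2110


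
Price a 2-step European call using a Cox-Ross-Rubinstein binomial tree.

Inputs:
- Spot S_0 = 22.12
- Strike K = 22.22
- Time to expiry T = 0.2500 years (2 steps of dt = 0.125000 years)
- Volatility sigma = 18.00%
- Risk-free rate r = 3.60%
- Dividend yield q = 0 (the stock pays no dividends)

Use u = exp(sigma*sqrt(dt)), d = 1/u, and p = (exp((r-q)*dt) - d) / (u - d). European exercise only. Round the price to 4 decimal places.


Answer: Price = V(0,0) = 0.7763

Derivation:
dt = T/N = 0.125000
u = exp(sigma*sqrt(dt)) = 1.065708; d = 1/u = 0.938343
p = (exp((r-q)*dt) - d) / (u - d) = 0.519507
Discount per step: exp(-r*dt) = 0.995510
Stock lattice S(k, i) with i counting down-moves:
  k=0: S(0,0) = 22.1200
  k=1: S(1,0) = 23.5735; S(1,1) = 20.7561
  k=2: S(2,0) = 25.1224; S(2,1) = 22.1200; S(2,2) = 19.4764
Terminal payoffs V(N, i) = max(S_T - K, 0):
  V(2,0) = 2.902438; V(2,1) = 0.000000; V(2,2) = 0.000000
Backward induction: V(k, i) = exp(-r*dt) * [p * V(k+1, i) + (1-p) * V(k+1, i+1)].
  V(1,0) = exp(-r*dt) * [p*2.902438 + (1-p)*0.000000] = 1.501066
  V(1,1) = exp(-r*dt) * [p*0.000000 + (1-p)*0.000000] = 0.000000
  V(0,0) = exp(-r*dt) * [p*1.501066 + (1-p)*0.000000] = 0.776312


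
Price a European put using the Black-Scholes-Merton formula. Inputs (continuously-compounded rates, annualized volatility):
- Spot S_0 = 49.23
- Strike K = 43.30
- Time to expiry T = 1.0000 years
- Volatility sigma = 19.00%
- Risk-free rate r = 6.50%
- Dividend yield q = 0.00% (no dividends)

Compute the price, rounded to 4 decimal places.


d1 = (ln(S/K) + (r - q + 0.5*sigma^2) * T) / (sigma * sqrt(T)) = 1.11263452
d2 = d1 - sigma * sqrt(T) = 0.92263452
exp(-rT) = 0.93706746; exp(-qT) = 1.00000000
P = K * exp(-rT) * N(-d2) - S_0 * exp(-qT) * N(-d1)
N(-d1) = 0.13293271; N(-d2) = 0.17809885
P = 43.3000 * 0.93706746 * 0.17809885 - 49.2300 * 1.00000000 * 0.13293271 = 0.6821

Answer: Price = 0.6821


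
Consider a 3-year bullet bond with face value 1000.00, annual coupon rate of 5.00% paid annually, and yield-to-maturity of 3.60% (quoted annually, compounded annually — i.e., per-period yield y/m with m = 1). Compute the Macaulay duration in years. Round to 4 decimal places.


Coupon per period c = face * coupon_rate / m = 50.000000
Periods per year m = 1; per-period yield y/m = 0.036000
Number of cashflows N = 3
Cashflows (t years, CF_t, discount factor 1/(1+y/m)^(m*t), PV):
  t = 1.0000: CF_t = 50.000000, DF = 0.965251, PV = 48.262548
  t = 2.0000: CF_t = 50.000000, DF = 0.931709, PV = 46.585471
  t = 3.0000: CF_t = 1050.000000, DF = 0.899333, PV = 944.300094
Price P = sum_t PV_t = 1039.148113
Macaulay numerator sum_t t * PV_t:
  t * PV_t at t = 1.0000: 48.262548
  t * PV_t at t = 2.0000: 93.170943
  t * PV_t at t = 3.0000: 2832.900282
Macaulay duration D = (sum_t t * PV_t) / P = 2974.333772 / 1039.148113 = 2.862281

Answer: Macaulay duration = 2.8623 years


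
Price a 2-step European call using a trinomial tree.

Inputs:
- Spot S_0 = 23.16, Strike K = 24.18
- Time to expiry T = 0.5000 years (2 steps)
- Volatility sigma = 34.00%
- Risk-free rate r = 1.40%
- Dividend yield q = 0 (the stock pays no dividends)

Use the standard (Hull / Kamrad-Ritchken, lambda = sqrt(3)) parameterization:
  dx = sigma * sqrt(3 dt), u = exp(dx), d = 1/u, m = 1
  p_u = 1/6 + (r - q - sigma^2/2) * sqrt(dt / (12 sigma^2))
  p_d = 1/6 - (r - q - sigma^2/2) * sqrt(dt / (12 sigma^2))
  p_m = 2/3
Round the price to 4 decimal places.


dt = T/N = 0.250000; dx = sigma*sqrt(3*dt) = 0.294449
u = exp(dx) = 1.342386; d = 1/u = 0.744942
p_u = 0.148073, p_m = 0.666667, p_d = 0.185261
Discount per step: exp(-r*dt) = 0.996506
Stock lattice S(k, j) with j the centered position index:
  k=0: S(0,+0) = 23.1600
  k=1: S(1,-1) = 17.2529; S(1,+0) = 23.1600; S(1,+1) = 31.0897
  k=2: S(2,-2) = 12.8524; S(2,-1) = 17.2529; S(2,+0) = 23.1600; S(2,+1) = 31.0897; S(2,+2) = 41.7343
Terminal payoffs V(N, j) = max(S_T - K, 0):
  V(2,-2) = 0.000000; V(2,-1) = 0.000000; V(2,+0) = 0.000000; V(2,+1) = 6.909660; V(2,+2) = 17.554325
Backward induction: V(k, j) = exp(-r*dt) * [p_u * V(k+1, j+1) + p_m * V(k+1, j) + p_d * V(k+1, j-1)]
  V(1,-1) = exp(-r*dt) * [p_u*0.000000 + p_m*0.000000 + p_d*0.000000] = 0.000000
  V(1,+0) = exp(-r*dt) * [p_u*6.909660 + p_m*0.000000 + p_d*0.000000] = 1.019557
  V(1,+1) = exp(-r*dt) * [p_u*17.554325 + p_m*6.909660 + p_d*0.000000] = 7.180578
  V(0,+0) = exp(-r*dt) * [p_u*7.180578 + p_m*1.019557 + p_d*0.000000] = 1.736862

Answer: Price = V(0,0) = 1.7369


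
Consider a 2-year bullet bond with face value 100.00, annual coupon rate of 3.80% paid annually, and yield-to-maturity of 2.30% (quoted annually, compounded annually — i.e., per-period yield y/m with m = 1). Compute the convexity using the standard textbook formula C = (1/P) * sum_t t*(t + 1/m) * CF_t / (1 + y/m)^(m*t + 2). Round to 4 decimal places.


Coupon per period c = face * coupon_rate / m = 3.800000
Periods per year m = 1; per-period yield y/m = 0.023000
Number of cashflows N = 2
Cashflows (t years, CF_t, discount factor 1/(1+y/m)^(m*t), PV):
  t = 1.0000: CF_t = 3.800000, DF = 0.977517, PV = 3.714565
  t = 2.0000: CF_t = 103.800000, DF = 0.955540, PV = 99.185020
Price P = sum_t PV_t = 102.899585
Convexity numerator sum_t t*(t + 1/m) * CF_t / (1+y/m)^(m*t + 2):
  t = 1.0000: term = 7.098829
  t = 2.0000: term = 568.651343
Convexity = (1/P) * sum = 575.750171 / 102.899585 = 5.595262

Answer: Convexity = 5.5953


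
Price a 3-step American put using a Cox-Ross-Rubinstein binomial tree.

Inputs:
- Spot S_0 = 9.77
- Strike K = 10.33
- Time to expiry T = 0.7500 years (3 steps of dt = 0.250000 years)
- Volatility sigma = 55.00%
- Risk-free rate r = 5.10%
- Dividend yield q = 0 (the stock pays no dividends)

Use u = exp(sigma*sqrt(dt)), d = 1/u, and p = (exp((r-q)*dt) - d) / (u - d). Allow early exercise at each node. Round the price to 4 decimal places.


dt = T/N = 0.250000
u = exp(sigma*sqrt(dt)) = 1.316531; d = 1/u = 0.759572
p = (exp((r-q)*dt) - d) / (u - d) = 0.454719
Discount per step: exp(-r*dt) = 0.987331
Stock lattice S(k, i) with i counting down-moves:
  k=0: S(0,0) = 9.7700
  k=1: S(1,0) = 12.8625; S(1,1) = 7.4210
  k=2: S(2,0) = 16.9339; S(2,1) = 9.7700; S(2,2) = 5.6368
  k=3: S(3,0) = 22.2940; S(3,1) = 12.8625; S(3,2) = 7.4210; S(3,3) = 4.2816
Terminal payoffs V(N, i) = max(K - S_T, 0):
  V(3,0) = 0.000000; V(3,1) = 0.000000; V(3,2) = 2.908980; V(3,3) = 6.048444
Backward induction: V(k, i) = exp(-r*dt) * [p * V(k+1, i) + (1-p) * V(k+1, i+1)]; then take max(V_cont, immediate exercise) for American.
  V(2,0) = exp(-r*dt) * [p*0.000000 + (1-p)*0.000000] = 0.000000; exercise = 0.000000; V(2,0) = max -> 0.000000
  V(2,1) = exp(-r*dt) * [p*0.000000 + (1-p)*2.908980] = 1.566117; exercise = 0.560000; V(2,1) = max -> 1.566117
  V(2,2) = exp(-r*dt) * [p*2.908980 + (1-p)*6.048444] = 4.562329; exercise = 4.693200; V(2,2) = max -> 4.693200
  V(1,0) = exp(-r*dt) * [p*0.000000 + (1-p)*1.566117] = 0.843155; exercise = 0.000000; V(1,0) = max -> 0.843155
  V(1,1) = exp(-r*dt) * [p*1.566117 + (1-p)*4.693200] = 3.229813; exercise = 2.908980; V(1,1) = max -> 3.229813
  V(0,0) = exp(-r*dt) * [p*0.843155 + (1-p)*3.229813] = 2.117385; exercise = 0.560000; V(0,0) = max -> 2.117385

Answer: Price = V(0,0) = 2.1174


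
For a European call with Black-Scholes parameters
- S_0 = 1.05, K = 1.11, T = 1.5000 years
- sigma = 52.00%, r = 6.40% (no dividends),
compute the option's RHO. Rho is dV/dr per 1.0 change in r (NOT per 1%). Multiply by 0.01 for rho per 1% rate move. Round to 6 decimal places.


d1 = 0.3819165094; d2 = -0.2549508237
phi(d1) = 0.3708829951; exp(-qT) = 1.0000000000; exp(-rT) = 0.9084640161
N(d2) = 0.3993805407
Rho = K*T*exp(-rT)*N(d2) = 1.1100 * 1.5000 * 0.9084640161 * 0.3993805407 = 0.604100

Answer: Rho = 0.604100


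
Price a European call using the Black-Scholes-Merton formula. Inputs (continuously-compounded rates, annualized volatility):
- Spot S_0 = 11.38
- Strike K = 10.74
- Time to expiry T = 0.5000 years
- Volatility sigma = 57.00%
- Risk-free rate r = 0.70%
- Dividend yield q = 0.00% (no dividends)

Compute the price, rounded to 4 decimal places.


d1 = (ln(S/K) + (r - q + 0.5*sigma^2) * T) / (sigma * sqrt(T)) = 0.35381971
d2 = d1 - sigma * sqrt(T) = -0.04923116
exp(-rT) = 0.99650612; exp(-qT) = 1.00000000
C = S_0 * exp(-qT) * N(d1) - K * exp(-rT) * N(d2)
N(d1) = 0.63826300; N(d2) = 0.48036754
C = 11.3800 * 1.00000000 * 0.63826300 - 10.7400 * 0.99650612 * 0.48036754 = 2.1223

Answer: Price = 2.1223


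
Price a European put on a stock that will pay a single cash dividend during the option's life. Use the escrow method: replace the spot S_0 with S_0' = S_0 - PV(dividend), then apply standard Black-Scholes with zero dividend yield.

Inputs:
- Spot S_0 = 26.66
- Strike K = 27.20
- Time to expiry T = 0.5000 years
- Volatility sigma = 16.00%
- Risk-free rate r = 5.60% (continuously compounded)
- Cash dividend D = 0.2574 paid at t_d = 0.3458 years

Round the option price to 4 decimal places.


PV(D) = D * exp(-r * t_d) = 0.2574 * 0.98082149 = 0.25246345
S_0' = S_0 - PV(D) = 26.6600 - 0.25246345 = 26.40753655
d1 = (ln(S_0'/K) + (r + sigma^2/2)*T) / (sigma*sqrt(T)) = 0.04271342
d2 = d1 - sigma*sqrt(T) = -0.07042367
exp(-rT) = 0.97238837
N(-d1) = 0.48296499; N(-d2) = 0.52807177
P = K * exp(-rT) * N(-d2) - S_0' * N(-d1) = 27.2000 * 0.97238837 * 0.52807177 - 26.40753655 * 0.48296499 = 1.2130

Answer: Price = 1.2130


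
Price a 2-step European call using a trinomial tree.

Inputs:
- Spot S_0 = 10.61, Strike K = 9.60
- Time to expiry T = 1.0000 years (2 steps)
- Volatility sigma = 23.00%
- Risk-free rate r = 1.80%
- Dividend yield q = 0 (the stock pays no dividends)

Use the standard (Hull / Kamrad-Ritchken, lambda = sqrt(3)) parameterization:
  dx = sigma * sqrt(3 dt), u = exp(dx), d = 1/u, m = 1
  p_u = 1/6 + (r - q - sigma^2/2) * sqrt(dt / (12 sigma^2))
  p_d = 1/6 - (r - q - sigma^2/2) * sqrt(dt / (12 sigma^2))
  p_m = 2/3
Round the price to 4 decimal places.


Answer: Price = V(0,0) = 1.6508

Derivation:
dt = T/N = 0.500000; dx = sigma*sqrt(3*dt) = 0.281691
u = exp(dx) = 1.325370; d = 1/u = 0.754507
p_u = 0.159167, p_m = 0.666667, p_d = 0.174166
Discount per step: exp(-r*dt) = 0.991040
Stock lattice S(k, j) with j the centered position index:
  k=0: S(0,+0) = 10.6100
  k=1: S(1,-1) = 8.0053; S(1,+0) = 10.6100; S(1,+1) = 14.0622
  k=2: S(2,-2) = 6.0401; S(2,-1) = 8.0053; S(2,+0) = 10.6100; S(2,+1) = 14.0622; S(2,+2) = 18.6376
Terminal payoffs V(N, j) = max(S_T - K, 0):
  V(2,-2) = 0.000000; V(2,-1) = 0.000000; V(2,+0) = 1.010000; V(2,+1) = 4.462171; V(2,+2) = 9.037573
Backward induction: V(k, j) = exp(-r*dt) * [p_u * V(k+1, j+1) + p_m * V(k+1, j) + p_d * V(k+1, j-1)]
  V(1,-1) = exp(-r*dt) * [p_u*1.010000 + p_m*0.000000 + p_d*0.000000] = 0.159319
  V(1,+0) = exp(-r*dt) * [p_u*4.462171 + p_m*1.010000 + p_d*0.000000] = 1.371169
  V(1,+1) = exp(-r*dt) * [p_u*9.037573 + p_m*4.462171 + p_d*1.010000] = 4.548057
  V(0,+0) = exp(-r*dt) * [p_u*4.548057 + p_m*1.371169 + p_d*0.159319] = 1.650838


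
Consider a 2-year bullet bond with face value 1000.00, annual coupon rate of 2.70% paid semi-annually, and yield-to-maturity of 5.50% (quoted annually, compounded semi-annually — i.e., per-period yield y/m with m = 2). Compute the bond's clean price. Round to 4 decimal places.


Answer: Price = 947.6480

Derivation:
Coupon per period c = face * coupon_rate / m = 13.500000
Periods per year m = 2; per-period yield y/m = 0.027500
Number of cashflows N = 4
Cashflows (t years, CF_t, discount factor 1/(1+y/m)^(m*t), PV):
  t = 0.5000: CF_t = 13.500000, DF = 0.973236, PV = 13.138686
  t = 1.0000: CF_t = 13.500000, DF = 0.947188, PV = 12.787042
  t = 1.5000: CF_t = 13.500000, DF = 0.921838, PV = 12.444810
  t = 2.0000: CF_t = 1013.500000, DF = 0.897166, PV = 909.277471
Price P = sum_t PV_t = 947.648010


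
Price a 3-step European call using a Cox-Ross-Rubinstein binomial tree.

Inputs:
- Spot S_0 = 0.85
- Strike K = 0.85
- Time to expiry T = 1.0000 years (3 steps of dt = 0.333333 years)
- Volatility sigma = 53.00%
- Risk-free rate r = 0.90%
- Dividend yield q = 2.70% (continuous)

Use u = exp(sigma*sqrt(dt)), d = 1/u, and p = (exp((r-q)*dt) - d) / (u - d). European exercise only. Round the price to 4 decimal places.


dt = T/N = 0.333333
u = exp(sigma*sqrt(dt)) = 1.357976; d = 1/u = 0.736390
p = (exp((r-q)*dt) - d) / (u - d) = 0.414469
Discount per step: exp(-r*dt) = 0.997004
Stock lattice S(k, i) with i counting down-moves:
  k=0: S(0,0) = 0.8500
  k=1: S(1,0) = 1.1543; S(1,1) = 0.6259
  k=2: S(2,0) = 1.5675; S(2,1) = 0.8500; S(2,2) = 0.4609
  k=3: S(3,0) = 2.1286; S(3,1) = 1.1543; S(3,2) = 0.6259; S(3,3) = 0.3394
Terminal payoffs V(N, i) = max(S_T - K, 0):
  V(3,0) = 1.278607; V(3,1) = 0.304280; V(3,2) = 0.000000; V(3,3) = 0.000000
Backward induction: V(k, i) = exp(-r*dt) * [p * V(k+1, i) + (1-p) * V(k+1, i+1)].
  V(2,0) = exp(-r*dt) * [p*1.278607 + (1-p)*0.304280] = 0.705987
  V(2,1) = exp(-r*dt) * [p*0.304280 + (1-p)*0.000000] = 0.125737
  V(2,2) = exp(-r*dt) * [p*0.000000 + (1-p)*0.000000] = 0.000000
  V(1,0) = exp(-r*dt) * [p*0.705987 + (1-p)*0.125737] = 0.365135
  V(1,1) = exp(-r*dt) * [p*0.125737 + (1-p)*0.000000] = 0.051958
  V(0,0) = exp(-r*dt) * [p*0.365135 + (1-p)*0.051958] = 0.181216

Answer: Price = V(0,0) = 0.1812


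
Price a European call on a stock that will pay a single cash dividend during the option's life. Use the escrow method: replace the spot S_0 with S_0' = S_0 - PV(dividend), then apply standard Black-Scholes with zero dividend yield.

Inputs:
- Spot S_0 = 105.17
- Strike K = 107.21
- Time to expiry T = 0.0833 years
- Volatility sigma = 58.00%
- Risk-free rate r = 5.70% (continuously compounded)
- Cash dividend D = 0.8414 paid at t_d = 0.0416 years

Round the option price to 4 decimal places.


Answer: Price = 5.9158

Derivation:
PV(D) = D * exp(-r * t_d) = 0.8414 * 0.99763161 = 0.83940724
S_0' = S_0 - PV(D) = 105.1700 - 0.83940724 = 104.33059276
d1 = (ln(S_0'/K) + (r + sigma^2/2)*T) / (sigma*sqrt(T)) = -0.05057246
d2 = d1 - sigma*sqrt(T) = -0.21797055
exp(-rT) = 0.99526315
N(d1) = 0.47983310; N(d2) = 0.41372603
C = S_0' * N(d1) - K * exp(-rT) * N(d2) = 104.33059276 * 0.47983310 - 107.2100 * 0.99526315 * 0.41372603 = 5.9158


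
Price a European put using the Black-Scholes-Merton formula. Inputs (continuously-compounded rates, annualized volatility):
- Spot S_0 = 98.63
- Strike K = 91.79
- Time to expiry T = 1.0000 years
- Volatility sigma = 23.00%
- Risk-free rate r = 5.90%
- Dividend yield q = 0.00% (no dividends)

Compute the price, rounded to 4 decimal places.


d1 = (ln(S/K) + (r - q + 0.5*sigma^2) * T) / (sigma * sqrt(T)) = 0.68400920
d2 = d1 - sigma * sqrt(T) = 0.45400920
exp(-rT) = 0.94270677; exp(-qT) = 1.00000000
P = K * exp(-rT) * N(-d2) - S_0 * exp(-qT) * N(-d1)
N(-d1) = 0.24698468; N(-d2) = 0.32491110
P = 91.7900 * 0.94270677 * 0.32491110 - 98.6300 * 1.00000000 * 0.24698468 = 3.7548

Answer: Price = 3.7548


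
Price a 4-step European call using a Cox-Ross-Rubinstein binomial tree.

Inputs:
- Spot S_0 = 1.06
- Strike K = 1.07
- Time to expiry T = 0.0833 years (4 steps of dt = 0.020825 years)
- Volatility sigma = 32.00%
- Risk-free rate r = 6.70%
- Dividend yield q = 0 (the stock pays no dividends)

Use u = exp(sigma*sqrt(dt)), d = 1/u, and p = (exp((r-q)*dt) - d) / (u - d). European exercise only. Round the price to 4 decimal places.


dt = T/N = 0.020825
u = exp(sigma*sqrt(dt)) = 1.047262; d = 1/u = 0.954871
p = (exp((r-q)*dt) - d) / (u - d) = 0.503570
Discount per step: exp(-r*dt) = 0.998606
Stock lattice S(k, i) with i counting down-moves:
  k=0: S(0,0) = 1.0600
  k=1: S(1,0) = 1.1101; S(1,1) = 1.0122
  k=2: S(2,0) = 1.1626; S(2,1) = 1.0600; S(2,2) = 0.9665
  k=3: S(3,0) = 1.2175; S(3,1) = 1.1101; S(3,2) = 1.0122; S(3,3) = 0.9229
  k=4: S(4,0) = 1.2750; S(4,1) = 1.1626; S(4,2) = 1.0600; S(4,3) = 0.9665; S(4,4) = 0.8812
Terminal payoffs V(N, i) = max(S_T - K, 0):
  V(4,0) = 0.205048; V(4,1) = 0.092562; V(4,2) = 0.000000; V(4,3) = 0.000000; V(4,4) = 0.000000
Backward induction: V(k, i) = exp(-r*dt) * [p * V(k+1, i) + (1-p) * V(k+1, i+1)].
  V(3,0) = exp(-r*dt) * [p*0.205048 + (1-p)*0.092562] = 0.148999
  V(3,1) = exp(-r*dt) * [p*0.092562 + (1-p)*0.000000] = 0.046547
  V(3,2) = exp(-r*dt) * [p*0.000000 + (1-p)*0.000000] = 0.000000
  V(3,3) = exp(-r*dt) * [p*0.000000 + (1-p)*0.000000] = 0.000000
  V(2,0) = exp(-r*dt) * [p*0.148999 + (1-p)*0.046547] = 0.098002
  V(2,1) = exp(-r*dt) * [p*0.046547 + (1-p)*0.000000] = 0.023407
  V(2,2) = exp(-r*dt) * [p*0.000000 + (1-p)*0.000000] = 0.000000
  V(1,0) = exp(-r*dt) * [p*0.098002 + (1-p)*0.023407] = 0.060885
  V(1,1) = exp(-r*dt) * [p*0.023407 + (1-p)*0.000000] = 0.011771
  V(0,0) = exp(-r*dt) * [p*0.060885 + (1-p)*0.011771] = 0.036452

Answer: Price = V(0,0) = 0.0365


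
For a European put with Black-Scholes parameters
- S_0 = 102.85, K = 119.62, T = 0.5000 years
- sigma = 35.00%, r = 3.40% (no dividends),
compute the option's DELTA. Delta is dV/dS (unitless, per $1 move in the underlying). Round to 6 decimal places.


Answer: Delta = -0.661988

Derivation:
d1 = -0.4178937862; d2 = -0.6653811596
phi(d1) = 0.3655851196; exp(-qT) = 1.0000000000; exp(-rT) = 0.9831436846
N(-d1) = 0.6619876121
Delta = -exp(-qT) * N(-d1) = -1.0000000000 * 0.6619876121 = -0.661988


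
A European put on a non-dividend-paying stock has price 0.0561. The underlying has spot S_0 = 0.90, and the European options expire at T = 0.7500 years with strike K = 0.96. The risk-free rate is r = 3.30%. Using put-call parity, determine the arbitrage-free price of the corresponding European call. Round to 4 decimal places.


Put-call parity: C - P = S_0 * exp(-qT) - K * exp(-rT).
S_0 * exp(-qT) = 0.9000 * 1.00000000 = 0.90000000
K * exp(-rT) = 0.9600 * 0.97555377 = 0.93653162
C = P + S*exp(-qT) - K*exp(-rT)
C = 0.0561 + 0.90000000 - 0.93653162 = 0.0196

Answer: Call price = 0.0196


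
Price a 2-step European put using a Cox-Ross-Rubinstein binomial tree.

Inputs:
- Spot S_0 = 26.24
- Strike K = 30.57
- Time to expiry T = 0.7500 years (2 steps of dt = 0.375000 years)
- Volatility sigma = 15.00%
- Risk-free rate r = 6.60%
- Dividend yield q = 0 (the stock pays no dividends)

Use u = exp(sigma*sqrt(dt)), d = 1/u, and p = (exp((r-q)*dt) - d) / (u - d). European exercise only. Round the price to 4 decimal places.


Answer: Price = V(0,0) = 3.1979

Derivation:
dt = T/N = 0.375000
u = exp(sigma*sqrt(dt)) = 1.096207; d = 1/u = 0.912237
p = (exp((r-q)*dt) - d) / (u - d) = 0.613263
Discount per step: exp(-r*dt) = 0.975554
Stock lattice S(k, i) with i counting down-moves:
  k=0: S(0,0) = 26.2400
  k=1: S(1,0) = 28.7645; S(1,1) = 23.9371
  k=2: S(2,0) = 31.5318; S(2,1) = 26.2400; S(2,2) = 21.8363
Terminal payoffs V(N, i) = max(K - S_T, 0):
  V(2,0) = 0.000000; V(2,1) = 4.330000; V(2,2) = 8.733711
Backward induction: V(k, i) = exp(-r*dt) * [p * V(k+1, i) + (1-p) * V(k+1, i+1)].
  V(1,0) = exp(-r*dt) * [p*0.000000 + (1-p)*4.330000] = 1.633632
  V(1,1) = exp(-r*dt) * [p*4.330000 + (1-p)*8.733711] = 5.885590
  V(0,0) = exp(-r*dt) * [p*1.633632 + (1-p)*5.885590] = 3.197884


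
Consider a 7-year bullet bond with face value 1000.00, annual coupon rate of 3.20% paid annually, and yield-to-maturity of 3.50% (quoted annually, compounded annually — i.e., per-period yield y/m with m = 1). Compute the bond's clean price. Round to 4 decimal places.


Answer: Price = 981.6564

Derivation:
Coupon per period c = face * coupon_rate / m = 32.000000
Periods per year m = 1; per-period yield y/m = 0.035000
Number of cashflows N = 7
Cashflows (t years, CF_t, discount factor 1/(1+y/m)^(m*t), PV):
  t = 1.0000: CF_t = 32.000000, DF = 0.966184, PV = 30.917874
  t = 2.0000: CF_t = 32.000000, DF = 0.933511, PV = 29.872342
  t = 3.0000: CF_t = 32.000000, DF = 0.901943, PV = 28.862167
  t = 4.0000: CF_t = 32.000000, DF = 0.871442, PV = 27.886151
  t = 5.0000: CF_t = 32.000000, DF = 0.841973, PV = 26.943141
  t = 6.0000: CF_t = 32.000000, DF = 0.813501, PV = 26.032021
  t = 7.0000: CF_t = 1032.000000, DF = 0.785991, PV = 811.142671
Price P = sum_t PV_t = 981.656368
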